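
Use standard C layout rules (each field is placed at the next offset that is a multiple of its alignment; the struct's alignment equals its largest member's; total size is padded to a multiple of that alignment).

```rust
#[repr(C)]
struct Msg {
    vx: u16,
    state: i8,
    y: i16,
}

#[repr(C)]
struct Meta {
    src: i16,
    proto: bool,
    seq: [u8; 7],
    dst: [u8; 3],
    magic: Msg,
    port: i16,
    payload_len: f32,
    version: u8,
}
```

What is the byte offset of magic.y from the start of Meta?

18

Msg: vx at 0 (size 2, align 2) → ends 2; state at 2 (size 1, align 1) → ends 3; pad 1 to align 2 for y; y at 4 (size 2, align 2) → ends 6; total 6 bytes, alignment 2
src at 0 (size 2, align 2) → ends 2
proto at 2 (size 1, align 1) → ends 3
seq at 3 (size 7, align 1) → ends 10
dst at 10 (size 3, align 1) → ends 13
pad 1 to align 2 for magic
magic at 14 (size 6, align 2) → ends 20
within Msg: y at 4
14 + 4 = 18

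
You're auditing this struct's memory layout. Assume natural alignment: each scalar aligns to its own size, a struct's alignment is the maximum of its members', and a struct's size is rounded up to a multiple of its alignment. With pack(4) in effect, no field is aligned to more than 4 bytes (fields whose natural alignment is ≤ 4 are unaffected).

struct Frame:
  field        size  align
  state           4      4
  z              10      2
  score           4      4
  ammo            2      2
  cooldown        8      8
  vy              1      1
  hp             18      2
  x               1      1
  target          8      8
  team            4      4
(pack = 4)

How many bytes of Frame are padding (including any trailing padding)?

8

@0: state [4B, align 4] → 4
@4: z [10B, align 2] → 14
+2 pad (align 4)
@16: score [4B, align 4] → 20
@20: ammo [2B, align 2] → 22
+2 pad (align 4)
@24: cooldown [8B, align 4] → 32
@32: vy [1B, align 1] → 33
+1 pad (align 2)
@34: hp [18B, align 2] → 52
@52: x [1B, align 1] → 53
+3 pad (align 4)
@56: target [8B, align 4] → 64
@64: team [4B, align 4] → 68
size 68, align 4
data bytes 60, size 68 → padding 8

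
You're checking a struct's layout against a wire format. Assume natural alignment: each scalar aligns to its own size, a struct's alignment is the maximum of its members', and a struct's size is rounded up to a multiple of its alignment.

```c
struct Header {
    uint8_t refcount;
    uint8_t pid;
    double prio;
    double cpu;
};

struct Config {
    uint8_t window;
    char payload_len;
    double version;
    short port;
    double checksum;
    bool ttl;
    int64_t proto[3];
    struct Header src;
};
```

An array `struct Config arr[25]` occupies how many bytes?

Header: @0: refcount [1B, align 1] → 1; @1: pid [1B, align 1] → 2; +6 pad (align 8); @8: prio [8B, align 8] → 16; @16: cpu [8B, align 8] → 24; size 24, align 8
@0: window [1B, align 1] → 1
@1: payload_len [1B, align 1] → 2
+6 pad (align 8)
@8: version [8B, align 8] → 16
@16: port [2B, align 2] → 18
+6 pad (align 8)
@24: checksum [8B, align 8] → 32
@32: ttl [1B, align 1] → 33
+7 pad (align 8)
@40: proto [24B, align 8] → 64
@64: src [24B, align 8] → 88
size 88, align 8
array of 25: 25 × 88 = 2200

2200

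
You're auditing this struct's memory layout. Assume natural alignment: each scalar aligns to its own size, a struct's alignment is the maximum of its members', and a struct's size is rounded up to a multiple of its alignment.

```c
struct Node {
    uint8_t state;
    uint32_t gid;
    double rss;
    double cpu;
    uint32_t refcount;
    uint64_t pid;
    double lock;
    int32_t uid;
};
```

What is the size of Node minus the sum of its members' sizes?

11

state at 0 (size 1, align 1) → ends 1
pad 3 to align 4 for gid
gid at 4 (size 4, align 4) → ends 8
rss at 8 (size 8, align 8) → ends 16
cpu at 16 (size 8, align 8) → ends 24
refcount at 24 (size 4, align 4) → ends 28
pad 4 to align 8 for pid
pid at 32 (size 8, align 8) → ends 40
lock at 40 (size 8, align 8) → ends 48
uid at 48 (size 4, align 4) → ends 52
tail pad 4 to reach multiple of 8
total 56 bytes, alignment 8
data bytes 45, size 56 → padding 11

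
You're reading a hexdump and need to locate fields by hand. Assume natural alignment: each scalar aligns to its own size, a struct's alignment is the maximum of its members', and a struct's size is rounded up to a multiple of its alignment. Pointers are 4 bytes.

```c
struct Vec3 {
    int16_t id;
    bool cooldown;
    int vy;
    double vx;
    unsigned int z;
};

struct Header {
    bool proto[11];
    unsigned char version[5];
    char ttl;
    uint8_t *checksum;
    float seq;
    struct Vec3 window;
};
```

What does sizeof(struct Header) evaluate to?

56 bytes

Vec3: 0..2  id  (2B, 2-aligned); 2..3  cooldown  (1B, 1-aligned); 3..4  -- padding (1B); 4..8  vy  (4B, 4-aligned); 8..16  vx  (8B, 8-aligned); 16..20  z  (4B, 4-aligned); 20..24  -- tail padding (4B); sizeof = 24, alignof = 8
0..11  proto  (11B, 1-aligned)
11..16  version  (5B, 1-aligned)
16..17  ttl  (1B, 1-aligned)
17..20  -- padding (3B)
20..24  checksum  (4B, 4-aligned)
24..28  seq  (4B, 4-aligned)
28..32  -- padding (4B)
32..56  window  (24B, 8-aligned)
sizeof = 56, alignof = 8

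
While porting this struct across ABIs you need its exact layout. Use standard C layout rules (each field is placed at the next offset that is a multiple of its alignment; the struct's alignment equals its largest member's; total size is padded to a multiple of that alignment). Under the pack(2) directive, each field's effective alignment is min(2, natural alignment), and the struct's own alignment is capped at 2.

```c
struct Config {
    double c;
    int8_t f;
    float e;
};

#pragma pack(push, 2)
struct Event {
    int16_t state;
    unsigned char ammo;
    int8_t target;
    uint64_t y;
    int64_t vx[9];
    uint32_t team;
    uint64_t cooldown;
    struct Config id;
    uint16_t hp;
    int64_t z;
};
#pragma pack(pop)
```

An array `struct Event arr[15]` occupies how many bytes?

1830

Config: 0..8  c  (8B, 8-aligned); 8..9  f  (1B, 1-aligned); 9..12  -- padding (3B); 12..16  e  (4B, 4-aligned); sizeof = 16, alignof = 8
0..2  state  (2B, 2-aligned)
2..3  ammo  (1B, 1-aligned)
3..4  target  (1B, 1-aligned)
4..12  y  (8B, 2-aligned)
12..84  vx  (72B, 2-aligned)
84..88  team  (4B, 2-aligned)
88..96  cooldown  (8B, 2-aligned)
96..112  id  (16B, 2-aligned)
112..114  hp  (2B, 2-aligned)
114..122  z  (8B, 2-aligned)
sizeof = 122, alignof = 2
array of 15: 15 × 122 = 1830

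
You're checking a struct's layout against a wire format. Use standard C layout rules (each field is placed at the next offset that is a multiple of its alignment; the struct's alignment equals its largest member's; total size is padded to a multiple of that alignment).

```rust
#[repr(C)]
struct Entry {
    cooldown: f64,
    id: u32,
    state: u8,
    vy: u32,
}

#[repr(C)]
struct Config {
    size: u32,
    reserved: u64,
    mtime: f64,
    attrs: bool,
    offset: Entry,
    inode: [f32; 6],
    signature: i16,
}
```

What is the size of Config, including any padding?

88 bytes

Entry: cooldown at 0 (size 8, align 8) → ends 8; id at 8 (size 4, align 4) → ends 12; state at 12 (size 1, align 1) → ends 13; pad 3 to align 4 for vy; vy at 16 (size 4, align 4) → ends 20; tail pad 4 to reach multiple of 8; total 24 bytes, alignment 8
size at 0 (size 4, align 4) → ends 4
pad 4 to align 8 for reserved
reserved at 8 (size 8, align 8) → ends 16
mtime at 16 (size 8, align 8) → ends 24
attrs at 24 (size 1, align 1) → ends 25
pad 7 to align 8 for offset
offset at 32 (size 24, align 8) → ends 56
inode at 56 (size 24, align 4) → ends 80
signature at 80 (size 2, align 2) → ends 82
tail pad 6 to reach multiple of 8
total 88 bytes, alignment 8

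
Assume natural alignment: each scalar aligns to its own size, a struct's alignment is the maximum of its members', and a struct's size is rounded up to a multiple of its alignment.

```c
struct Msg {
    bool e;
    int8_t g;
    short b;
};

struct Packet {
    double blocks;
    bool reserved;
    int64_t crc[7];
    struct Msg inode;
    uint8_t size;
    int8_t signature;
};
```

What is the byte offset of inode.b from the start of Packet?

Msg: @0: e [1B, align 1] → 1; @1: g [1B, align 1] → 2; @2: b [2B, align 2] → 4; size 4, align 2
@0: blocks [8B, align 8] → 8
@8: reserved [1B, align 1] → 9
+7 pad (align 8)
@16: crc [56B, align 8] → 72
@72: inode [4B, align 2] → 76
within Msg: b at 2
72 + 2 = 74

74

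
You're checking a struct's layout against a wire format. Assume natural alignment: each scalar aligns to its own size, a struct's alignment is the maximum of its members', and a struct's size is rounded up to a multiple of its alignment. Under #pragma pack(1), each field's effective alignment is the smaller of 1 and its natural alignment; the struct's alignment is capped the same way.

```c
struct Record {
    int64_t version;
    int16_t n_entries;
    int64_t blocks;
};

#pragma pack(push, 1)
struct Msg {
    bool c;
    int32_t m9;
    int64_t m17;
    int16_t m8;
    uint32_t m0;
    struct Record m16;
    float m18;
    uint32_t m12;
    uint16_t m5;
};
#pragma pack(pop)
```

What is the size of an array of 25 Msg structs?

1325

Record: 0..8  version  (8B, 8-aligned); 8..10  n_entries  (2B, 2-aligned); 10..16  -- padding (6B); 16..24  blocks  (8B, 8-aligned); sizeof = 24, alignof = 8
0..1  c  (1B, 1-aligned)
1..5  m9  (4B, 1-aligned)
5..13  m17  (8B, 1-aligned)
13..15  m8  (2B, 1-aligned)
15..19  m0  (4B, 1-aligned)
19..43  m16  (24B, 1-aligned)
43..47  m18  (4B, 1-aligned)
47..51  m12  (4B, 1-aligned)
51..53  m5  (2B, 1-aligned)
sizeof = 53, alignof = 1
array of 25: 25 × 53 = 1325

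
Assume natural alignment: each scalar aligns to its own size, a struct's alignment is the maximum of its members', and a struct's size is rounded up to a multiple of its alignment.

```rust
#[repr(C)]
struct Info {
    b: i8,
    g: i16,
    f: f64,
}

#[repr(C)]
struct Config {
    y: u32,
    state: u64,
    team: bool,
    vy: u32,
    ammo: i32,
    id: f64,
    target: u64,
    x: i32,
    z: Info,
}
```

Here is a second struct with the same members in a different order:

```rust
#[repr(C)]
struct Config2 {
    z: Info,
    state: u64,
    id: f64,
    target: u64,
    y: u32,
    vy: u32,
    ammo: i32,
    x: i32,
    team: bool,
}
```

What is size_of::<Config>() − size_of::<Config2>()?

Info: b at 0 (size 1, align 1) → ends 1; pad 1 to align 2 for g; g at 2 (size 2, align 2) → ends 4; pad 4 to align 8 for f; f at 8 (size 8, align 8) → ends 16; total 16 bytes, alignment 8
y at 0 (size 4, align 4) → ends 4
pad 4 to align 8 for state
state at 8 (size 8, align 8) → ends 16
team at 16 (size 1, align 1) → ends 17
pad 3 to align 4 for vy
vy at 20 (size 4, align 4) → ends 24
ammo at 24 (size 4, align 4) → ends 28
pad 4 to align 8 for id
id at 32 (size 8, align 8) → ends 40
target at 40 (size 8, align 8) → ends 48
x at 48 (size 4, align 4) → ends 52
pad 4 to align 8 for z
z at 56 (size 16, align 8) → ends 72
total 72 bytes, alignment 8
— Config2 —
z at 0 (size 16, align 8) → ends 16
state at 16 (size 8, align 8) → ends 24
id at 24 (size 8, align 8) → ends 32
target at 32 (size 8, align 8) → ends 40
y at 40 (size 4, align 4) → ends 44
vy at 44 (size 4, align 4) → ends 48
ammo at 48 (size 4, align 4) → ends 52
x at 52 (size 4, align 4) → ends 56
team at 56 (size 1, align 1) → ends 57
tail pad 7 to reach multiple of 8
total 64 bytes, alignment 8
72 − 64 = 8

8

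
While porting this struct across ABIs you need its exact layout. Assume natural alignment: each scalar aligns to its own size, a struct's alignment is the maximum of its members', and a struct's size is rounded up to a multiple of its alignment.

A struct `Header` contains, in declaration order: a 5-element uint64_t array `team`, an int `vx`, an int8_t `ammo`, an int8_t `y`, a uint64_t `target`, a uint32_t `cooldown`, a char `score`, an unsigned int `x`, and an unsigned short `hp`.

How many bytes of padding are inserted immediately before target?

team at 0 (size 40, align 8) → ends 40
vx at 40 (size 4, align 4) → ends 44
ammo at 44 (size 1, align 1) → ends 45
y at 45 (size 1, align 1) → ends 46
pad 2 to align 8 for target
target at 48 (size 8, align 8) → ends 56

2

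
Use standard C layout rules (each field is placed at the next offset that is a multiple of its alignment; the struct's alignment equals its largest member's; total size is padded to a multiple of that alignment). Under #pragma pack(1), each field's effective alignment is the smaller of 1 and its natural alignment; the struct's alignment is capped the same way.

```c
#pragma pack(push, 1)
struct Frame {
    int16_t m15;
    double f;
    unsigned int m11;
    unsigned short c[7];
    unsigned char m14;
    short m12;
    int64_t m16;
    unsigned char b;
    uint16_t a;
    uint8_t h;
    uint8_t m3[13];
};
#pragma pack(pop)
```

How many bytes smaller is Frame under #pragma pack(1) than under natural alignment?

natural layout:
  0..2  m15  (2B, 2-aligned)
  2..8  -- padding (6B)
  8..16  f  (8B, 8-aligned)
  16..20  m11  (4B, 4-aligned)
  20..34  c  (14B, 2-aligned)
  34..35  m14  (1B, 1-aligned)
  35..36  -- padding (1B)
  36..38  m12  (2B, 2-aligned)
  38..40  -- padding (2B)
  40..48  m16  (8B, 8-aligned)
  48..49  b  (1B, 1-aligned)
  49..50  -- padding (1B)
  50..52  a  (2B, 2-aligned)
  52..53  h  (1B, 1-aligned)
  53..66  m3  (13B, 1-aligned)
  66..72  -- tail padding (6B)
  sizeof = 72, alignof = 8
packed(1) layout:
  0..2  m15  (2B, 1-aligned)
  2..10  f  (8B, 1-aligned)
  10..14  m11  (4B, 1-aligned)
  14..28  c  (14B, 1-aligned)
  28..29  m14  (1B, 1-aligned)
  29..31  m12  (2B, 1-aligned)
  31..39  m16  (8B, 1-aligned)
  39..40  b  (1B, 1-aligned)
  40..42  a  (2B, 1-aligned)
  42..43  h  (1B, 1-aligned)
  43..56  m3  (13B, 1-aligned)
  sizeof = 56, alignof = 1
72 − 56 = 16

16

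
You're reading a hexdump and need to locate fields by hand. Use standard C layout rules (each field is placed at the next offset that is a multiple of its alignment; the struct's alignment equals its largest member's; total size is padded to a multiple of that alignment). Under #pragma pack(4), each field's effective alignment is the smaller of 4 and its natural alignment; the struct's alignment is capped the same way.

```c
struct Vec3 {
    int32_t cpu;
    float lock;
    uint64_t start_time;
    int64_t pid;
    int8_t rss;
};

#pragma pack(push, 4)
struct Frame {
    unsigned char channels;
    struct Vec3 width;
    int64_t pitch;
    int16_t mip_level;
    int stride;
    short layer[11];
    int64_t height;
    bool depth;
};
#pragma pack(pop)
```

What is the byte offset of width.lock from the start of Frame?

8

Vec3: @0: cpu [4B, align 4] → 4; @4: lock [4B, align 4] → 8; @8: start_time [8B, align 8] → 16; @16: pid [8B, align 8] → 24; @24: rss [1B, align 1] → 25; +7 tail pad (align 8); size 32, align 8
@0: channels [1B, align 1] → 1
+3 pad (align 4)
@4: width [32B, align 4] → 36
within Vec3: lock at 4
4 + 4 = 8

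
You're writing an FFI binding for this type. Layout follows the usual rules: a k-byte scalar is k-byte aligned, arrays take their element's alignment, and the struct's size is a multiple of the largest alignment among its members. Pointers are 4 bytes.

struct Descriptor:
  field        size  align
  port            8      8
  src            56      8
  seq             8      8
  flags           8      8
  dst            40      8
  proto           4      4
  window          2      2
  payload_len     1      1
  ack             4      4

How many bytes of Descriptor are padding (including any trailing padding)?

0..8  port  (8B, 8-aligned)
8..64  src  (56B, 8-aligned)
64..72  seq  (8B, 8-aligned)
72..80  flags  (8B, 8-aligned)
80..120  dst  (40B, 8-aligned)
120..124  proto  (4B, 4-aligned)
124..126  window  (2B, 2-aligned)
126..127  payload_len  (1B, 1-aligned)
127..128  -- padding (1B)
128..132  ack  (4B, 4-aligned)
132..136  -- tail padding (4B)
sizeof = 136, alignof = 8
data bytes 131, size 136 → padding 5

5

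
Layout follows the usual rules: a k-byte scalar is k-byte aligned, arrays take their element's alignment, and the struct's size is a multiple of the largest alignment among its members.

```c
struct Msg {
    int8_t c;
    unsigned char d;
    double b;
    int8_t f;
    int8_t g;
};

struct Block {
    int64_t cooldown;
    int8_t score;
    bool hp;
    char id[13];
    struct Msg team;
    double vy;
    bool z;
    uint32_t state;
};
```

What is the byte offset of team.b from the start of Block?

Msg: @0: c [1B, align 1] → 1; @1: d [1B, align 1] → 2; +6 pad (align 8); @8: b [8B, align 8] → 16; @16: f [1B, align 1] → 17; @17: g [1B, align 1] → 18; +6 tail pad (align 8); size 24, align 8
@0: cooldown [8B, align 8] → 8
@8: score [1B, align 1] → 9
@9: hp [1B, align 1] → 10
@10: id [13B, align 1] → 23
+1 pad (align 8)
@24: team [24B, align 8] → 48
within Msg: b at 8
24 + 8 = 32

32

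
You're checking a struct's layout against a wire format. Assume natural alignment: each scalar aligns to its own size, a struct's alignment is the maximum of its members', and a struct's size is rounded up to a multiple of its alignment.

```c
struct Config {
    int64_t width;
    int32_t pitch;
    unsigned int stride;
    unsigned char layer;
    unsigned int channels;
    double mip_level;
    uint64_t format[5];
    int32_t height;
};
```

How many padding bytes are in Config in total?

0..8  width  (8B, 8-aligned)
8..12  pitch  (4B, 4-aligned)
12..16  stride  (4B, 4-aligned)
16..17  layer  (1B, 1-aligned)
17..20  -- padding (3B)
20..24  channels  (4B, 4-aligned)
24..32  mip_level  (8B, 8-aligned)
32..72  format  (40B, 8-aligned)
72..76  height  (4B, 4-aligned)
76..80  -- tail padding (4B)
sizeof = 80, alignof = 8
data bytes 73, size 80 → padding 7

7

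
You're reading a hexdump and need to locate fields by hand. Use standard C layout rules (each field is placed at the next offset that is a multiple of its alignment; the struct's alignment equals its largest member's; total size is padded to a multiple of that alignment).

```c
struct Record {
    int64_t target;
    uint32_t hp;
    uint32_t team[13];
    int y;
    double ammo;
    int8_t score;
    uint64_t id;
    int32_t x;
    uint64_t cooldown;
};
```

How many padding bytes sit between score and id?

7

target at 0 (size 8, align 8) → ends 8
hp at 8 (size 4, align 4) → ends 12
team at 12 (size 52, align 4) → ends 64
y at 64 (size 4, align 4) → ends 68
pad 4 to align 8 for ammo
ammo at 72 (size 8, align 8) → ends 80
score at 80 (size 1, align 1) → ends 81
pad 7 to align 8 for id
id at 88 (size 8, align 8) → ends 96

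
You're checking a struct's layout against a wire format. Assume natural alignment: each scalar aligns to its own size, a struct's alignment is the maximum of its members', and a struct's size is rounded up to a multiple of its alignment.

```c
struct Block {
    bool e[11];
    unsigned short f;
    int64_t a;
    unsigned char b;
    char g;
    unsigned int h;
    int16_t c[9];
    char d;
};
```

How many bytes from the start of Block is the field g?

e at 0 (size 11, align 1) → ends 11
pad 1 to align 2 for f
f at 12 (size 2, align 2) → ends 14
pad 2 to align 8 for a
a at 16 (size 8, align 8) → ends 24
b at 24 (size 1, align 1) → ends 25
g at 25 (size 1, align 1) → ends 26

25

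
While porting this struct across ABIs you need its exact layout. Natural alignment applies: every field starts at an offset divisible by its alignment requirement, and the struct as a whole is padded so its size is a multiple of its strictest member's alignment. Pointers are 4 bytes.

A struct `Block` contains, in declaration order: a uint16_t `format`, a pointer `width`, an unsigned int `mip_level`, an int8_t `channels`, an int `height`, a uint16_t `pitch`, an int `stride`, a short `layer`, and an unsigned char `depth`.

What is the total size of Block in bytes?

32 bytes

@0: format [2B, align 2] → 2
+2 pad (align 4)
@4: width [4B, align 4] → 8
@8: mip_level [4B, align 4] → 12
@12: channels [1B, align 1] → 13
+3 pad (align 4)
@16: height [4B, align 4] → 20
@20: pitch [2B, align 2] → 22
+2 pad (align 4)
@24: stride [4B, align 4] → 28
@28: layer [2B, align 2] → 30
@30: depth [1B, align 1] → 31
+1 tail pad (align 4)
size 32, align 4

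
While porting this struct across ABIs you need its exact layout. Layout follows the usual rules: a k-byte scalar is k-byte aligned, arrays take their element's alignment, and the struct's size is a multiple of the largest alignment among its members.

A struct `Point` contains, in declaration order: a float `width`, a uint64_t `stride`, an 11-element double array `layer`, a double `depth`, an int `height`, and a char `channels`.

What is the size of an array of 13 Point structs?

@0: width [4B, align 4] → 4
+4 pad (align 8)
@8: stride [8B, align 8] → 16
@16: layer [88B, align 8] → 104
@104: depth [8B, align 8] → 112
@112: height [4B, align 4] → 116
@116: channels [1B, align 1] → 117
+3 tail pad (align 8)
size 120, align 8
array of 13: 13 × 120 = 1560

1560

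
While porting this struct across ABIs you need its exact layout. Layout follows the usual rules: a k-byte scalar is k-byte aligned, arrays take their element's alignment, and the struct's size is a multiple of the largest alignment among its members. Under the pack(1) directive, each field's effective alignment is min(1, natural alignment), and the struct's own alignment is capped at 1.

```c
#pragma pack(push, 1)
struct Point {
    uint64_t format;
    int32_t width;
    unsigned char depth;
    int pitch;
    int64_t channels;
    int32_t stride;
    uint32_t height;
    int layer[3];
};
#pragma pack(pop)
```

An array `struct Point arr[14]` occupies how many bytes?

630

format at 0 (size 8, align 1) → ends 8
width at 8 (size 4, align 1) → ends 12
depth at 12 (size 1, align 1) → ends 13
pitch at 13 (size 4, align 1) → ends 17
channels at 17 (size 8, align 1) → ends 25
stride at 25 (size 4, align 1) → ends 29
height at 29 (size 4, align 1) → ends 33
layer at 33 (size 12, align 1) → ends 45
total 45 bytes, alignment 1
array of 14: 14 × 45 = 630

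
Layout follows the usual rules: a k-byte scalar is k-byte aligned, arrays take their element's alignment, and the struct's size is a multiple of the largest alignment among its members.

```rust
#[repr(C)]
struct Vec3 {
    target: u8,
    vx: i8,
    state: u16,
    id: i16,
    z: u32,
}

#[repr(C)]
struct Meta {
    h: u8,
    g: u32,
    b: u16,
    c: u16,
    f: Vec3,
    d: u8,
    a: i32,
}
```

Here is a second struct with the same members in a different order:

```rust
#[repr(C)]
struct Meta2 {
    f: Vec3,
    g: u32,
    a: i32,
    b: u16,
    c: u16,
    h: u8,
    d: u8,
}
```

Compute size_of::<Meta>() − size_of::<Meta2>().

4

Vec3: 0..1  target  (1B, 1-aligned); 1..2  vx  (1B, 1-aligned); 2..4  state  (2B, 2-aligned); 4..6  id  (2B, 2-aligned); 6..8  -- padding (2B); 8..12  z  (4B, 4-aligned); sizeof = 12, alignof = 4
0..1  h  (1B, 1-aligned)
1..4  -- padding (3B)
4..8  g  (4B, 4-aligned)
8..10  b  (2B, 2-aligned)
10..12  c  (2B, 2-aligned)
12..24  f  (12B, 4-aligned)
24..25  d  (1B, 1-aligned)
25..28  -- padding (3B)
28..32  a  (4B, 4-aligned)
sizeof = 32, alignof = 4
— Meta2 —
0..12  f  (12B, 4-aligned)
12..16  g  (4B, 4-aligned)
16..20  a  (4B, 4-aligned)
20..22  b  (2B, 2-aligned)
22..24  c  (2B, 2-aligned)
24..25  h  (1B, 1-aligned)
25..26  d  (1B, 1-aligned)
26..28  -- tail padding (2B)
sizeof = 28, alignof = 4
32 − 28 = 4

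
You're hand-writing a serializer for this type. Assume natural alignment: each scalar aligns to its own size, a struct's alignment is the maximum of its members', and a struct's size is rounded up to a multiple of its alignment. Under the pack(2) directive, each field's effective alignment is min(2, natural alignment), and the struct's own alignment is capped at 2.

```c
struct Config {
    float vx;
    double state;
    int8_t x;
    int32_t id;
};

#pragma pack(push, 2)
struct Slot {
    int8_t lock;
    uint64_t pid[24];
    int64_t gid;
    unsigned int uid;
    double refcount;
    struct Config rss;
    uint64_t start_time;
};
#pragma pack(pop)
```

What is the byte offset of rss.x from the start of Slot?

Config: vx at 0 (size 4, align 4) → ends 4; pad 4 to align 8 for state; state at 8 (size 8, align 8) → ends 16; x at 16 (size 1, align 1) → ends 17; pad 3 to align 4 for id; id at 20 (size 4, align 4) → ends 24; total 24 bytes, alignment 8
lock at 0 (size 1, align 1) → ends 1
pad 1 to align 2 for pid
pid at 2 (size 192, align 2) → ends 194
gid at 194 (size 8, align 2) → ends 202
uid at 202 (size 4, align 2) → ends 206
refcount at 206 (size 8, align 2) → ends 214
rss at 214 (size 24, align 2) → ends 238
within Config: x at 16
214 + 16 = 230

230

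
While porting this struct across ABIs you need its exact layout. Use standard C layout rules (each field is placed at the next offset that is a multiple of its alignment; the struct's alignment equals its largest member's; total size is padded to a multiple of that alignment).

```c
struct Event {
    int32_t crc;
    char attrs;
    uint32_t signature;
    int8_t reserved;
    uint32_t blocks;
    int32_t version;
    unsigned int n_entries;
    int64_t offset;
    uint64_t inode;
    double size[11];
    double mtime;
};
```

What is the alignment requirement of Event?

8

member alignments: crc=4, attrs=1, signature=4, reserved=1, blocks=4, version=4, n_entries=4, offset=8, inode=8, size=8, mtime=8
max = 8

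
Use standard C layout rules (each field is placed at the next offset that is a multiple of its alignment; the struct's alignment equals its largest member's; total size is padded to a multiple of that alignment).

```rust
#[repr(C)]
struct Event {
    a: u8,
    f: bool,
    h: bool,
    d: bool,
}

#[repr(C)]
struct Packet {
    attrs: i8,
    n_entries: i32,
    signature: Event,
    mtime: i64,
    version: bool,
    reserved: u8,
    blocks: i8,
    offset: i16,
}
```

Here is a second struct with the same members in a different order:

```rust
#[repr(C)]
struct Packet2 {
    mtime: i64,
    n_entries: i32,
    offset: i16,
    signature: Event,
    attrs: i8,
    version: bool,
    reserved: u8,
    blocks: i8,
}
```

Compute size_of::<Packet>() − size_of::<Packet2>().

Event: a at 0 (size 1, align 1) → ends 1; f at 1 (size 1, align 1) → ends 2; h at 2 (size 1, align 1) → ends 3; d at 3 (size 1, align 1) → ends 4; total 4 bytes, alignment 1
attrs at 0 (size 1, align 1) → ends 1
pad 3 to align 4 for n_entries
n_entries at 4 (size 4, align 4) → ends 8
signature at 8 (size 4, align 1) → ends 12
pad 4 to align 8 for mtime
mtime at 16 (size 8, align 8) → ends 24
version at 24 (size 1, align 1) → ends 25
reserved at 25 (size 1, align 1) → ends 26
blocks at 26 (size 1, align 1) → ends 27
pad 1 to align 2 for offset
offset at 28 (size 2, align 2) → ends 30
tail pad 2 to reach multiple of 8
total 32 bytes, alignment 8
— Packet2 —
mtime at 0 (size 8, align 8) → ends 8
n_entries at 8 (size 4, align 4) → ends 12
offset at 12 (size 2, align 2) → ends 14
signature at 14 (size 4, align 1) → ends 18
attrs at 18 (size 1, align 1) → ends 19
version at 19 (size 1, align 1) → ends 20
reserved at 20 (size 1, align 1) → ends 21
blocks at 21 (size 1, align 1) → ends 22
tail pad 2 to reach multiple of 8
total 24 bytes, alignment 8
32 − 24 = 8

8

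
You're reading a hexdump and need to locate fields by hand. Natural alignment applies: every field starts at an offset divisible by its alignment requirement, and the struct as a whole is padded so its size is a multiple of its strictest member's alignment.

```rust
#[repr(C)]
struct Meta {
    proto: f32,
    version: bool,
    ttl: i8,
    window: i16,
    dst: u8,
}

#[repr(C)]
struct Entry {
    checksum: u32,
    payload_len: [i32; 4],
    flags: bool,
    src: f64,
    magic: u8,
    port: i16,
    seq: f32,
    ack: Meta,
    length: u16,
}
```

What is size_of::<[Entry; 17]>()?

952

Meta: proto at 0 (size 4, align 4) → ends 4; version at 4 (size 1, align 1) → ends 5; ttl at 5 (size 1, align 1) → ends 6; window at 6 (size 2, align 2) → ends 8; dst at 8 (size 1, align 1) → ends 9; tail pad 3 to reach multiple of 4; total 12 bytes, alignment 4
checksum at 0 (size 4, align 4) → ends 4
payload_len at 4 (size 16, align 4) → ends 20
flags at 20 (size 1, align 1) → ends 21
pad 3 to align 8 for src
src at 24 (size 8, align 8) → ends 32
magic at 32 (size 1, align 1) → ends 33
pad 1 to align 2 for port
port at 34 (size 2, align 2) → ends 36
seq at 36 (size 4, align 4) → ends 40
ack at 40 (size 12, align 4) → ends 52
length at 52 (size 2, align 2) → ends 54
tail pad 2 to reach multiple of 8
total 56 bytes, alignment 8
array of 17: 17 × 56 = 952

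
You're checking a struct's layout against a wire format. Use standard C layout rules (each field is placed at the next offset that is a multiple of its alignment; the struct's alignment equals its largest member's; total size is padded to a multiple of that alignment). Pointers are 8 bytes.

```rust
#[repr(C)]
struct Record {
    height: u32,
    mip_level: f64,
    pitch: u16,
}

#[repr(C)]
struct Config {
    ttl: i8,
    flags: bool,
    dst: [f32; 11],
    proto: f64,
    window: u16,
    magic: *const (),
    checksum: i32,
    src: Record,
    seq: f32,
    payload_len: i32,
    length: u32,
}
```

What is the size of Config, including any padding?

120

Record: height at 0 (size 4, align 4) → ends 4; pad 4 to align 8 for mip_level; mip_level at 8 (size 8, align 8) → ends 16; pitch at 16 (size 2, align 2) → ends 18; tail pad 6 to reach multiple of 8; total 24 bytes, alignment 8
ttl at 0 (size 1, align 1) → ends 1
flags at 1 (size 1, align 1) → ends 2
pad 2 to align 4 for dst
dst at 4 (size 44, align 4) → ends 48
proto at 48 (size 8, align 8) → ends 56
window at 56 (size 2, align 2) → ends 58
pad 6 to align 8 for magic
magic at 64 (size 8, align 8) → ends 72
checksum at 72 (size 4, align 4) → ends 76
pad 4 to align 8 for src
src at 80 (size 24, align 8) → ends 104
seq at 104 (size 4, align 4) → ends 108
payload_len at 108 (size 4, align 4) → ends 112
length at 112 (size 4, align 4) → ends 116
tail pad 4 to reach multiple of 8
total 120 bytes, alignment 8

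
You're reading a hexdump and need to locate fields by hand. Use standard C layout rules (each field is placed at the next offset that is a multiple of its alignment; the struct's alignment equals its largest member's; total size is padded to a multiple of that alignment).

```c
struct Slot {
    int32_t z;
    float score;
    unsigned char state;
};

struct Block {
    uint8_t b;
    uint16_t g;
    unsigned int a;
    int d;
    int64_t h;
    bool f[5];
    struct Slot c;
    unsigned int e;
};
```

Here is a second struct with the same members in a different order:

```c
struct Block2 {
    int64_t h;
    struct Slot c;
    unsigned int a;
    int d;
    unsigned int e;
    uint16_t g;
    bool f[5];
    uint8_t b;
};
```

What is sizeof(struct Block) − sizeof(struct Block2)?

8

Slot: z at 0 (size 4, align 4) → ends 4; score at 4 (size 4, align 4) → ends 8; state at 8 (size 1, align 1) → ends 9; tail pad 3 to reach multiple of 4; total 12 bytes, alignment 4
b at 0 (size 1, align 1) → ends 1
pad 1 to align 2 for g
g at 2 (size 2, align 2) → ends 4
a at 4 (size 4, align 4) → ends 8
d at 8 (size 4, align 4) → ends 12
pad 4 to align 8 for h
h at 16 (size 8, align 8) → ends 24
f at 24 (size 5, align 1) → ends 29
pad 3 to align 4 for c
c at 32 (size 12, align 4) → ends 44
e at 44 (size 4, align 4) → ends 48
total 48 bytes, alignment 8
— Block2 —
h at 0 (size 8, align 8) → ends 8
c at 8 (size 12, align 4) → ends 20
a at 20 (size 4, align 4) → ends 24
d at 24 (size 4, align 4) → ends 28
e at 28 (size 4, align 4) → ends 32
g at 32 (size 2, align 2) → ends 34
f at 34 (size 5, align 1) → ends 39
b at 39 (size 1, align 1) → ends 40
total 40 bytes, alignment 8
48 − 40 = 8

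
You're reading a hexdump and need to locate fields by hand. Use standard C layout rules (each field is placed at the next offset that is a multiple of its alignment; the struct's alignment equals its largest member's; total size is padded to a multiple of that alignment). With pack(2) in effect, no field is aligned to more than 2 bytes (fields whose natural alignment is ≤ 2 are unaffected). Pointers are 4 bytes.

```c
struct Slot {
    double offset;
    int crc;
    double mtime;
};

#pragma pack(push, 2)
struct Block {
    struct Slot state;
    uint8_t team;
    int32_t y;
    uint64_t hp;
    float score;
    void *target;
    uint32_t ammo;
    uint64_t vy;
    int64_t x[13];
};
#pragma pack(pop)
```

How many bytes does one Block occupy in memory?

Slot: @0: offset [8B, align 8] → 8; @8: crc [4B, align 4] → 12; +4 pad (align 8); @16: mtime [8B, align 8] → 24; size 24, align 8
@0: state [24B, align 2] → 24
@24: team [1B, align 1] → 25
+1 pad (align 2)
@26: y [4B, align 2] → 30
@30: hp [8B, align 2] → 38
@38: score [4B, align 2] → 42
@42: target [4B, align 2] → 46
@46: ammo [4B, align 2] → 50
@50: vy [8B, align 2] → 58
@58: x [104B, align 2] → 162
size 162, align 2

162 bytes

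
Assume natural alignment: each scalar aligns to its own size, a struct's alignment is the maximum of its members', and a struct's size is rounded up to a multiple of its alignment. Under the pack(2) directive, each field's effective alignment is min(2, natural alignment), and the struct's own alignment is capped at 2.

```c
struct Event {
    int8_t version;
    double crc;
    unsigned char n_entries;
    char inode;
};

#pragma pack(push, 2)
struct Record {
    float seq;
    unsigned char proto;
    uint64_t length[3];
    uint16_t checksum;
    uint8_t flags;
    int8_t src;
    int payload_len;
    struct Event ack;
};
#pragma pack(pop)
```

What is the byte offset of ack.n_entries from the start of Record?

Event: version at 0 (size 1, align 1) → ends 1; pad 7 to align 8 for crc; crc at 8 (size 8, align 8) → ends 16; n_entries at 16 (size 1, align 1) → ends 17; inode at 17 (size 1, align 1) → ends 18; tail pad 6 to reach multiple of 8; total 24 bytes, alignment 8
seq at 0 (size 4, align 2) → ends 4
proto at 4 (size 1, align 1) → ends 5
pad 1 to align 2 for length
length at 6 (size 24, align 2) → ends 30
checksum at 30 (size 2, align 2) → ends 32
flags at 32 (size 1, align 1) → ends 33
src at 33 (size 1, align 1) → ends 34
payload_len at 34 (size 4, align 2) → ends 38
ack at 38 (size 24, align 2) → ends 62
within Event: n_entries at 16
38 + 16 = 54

54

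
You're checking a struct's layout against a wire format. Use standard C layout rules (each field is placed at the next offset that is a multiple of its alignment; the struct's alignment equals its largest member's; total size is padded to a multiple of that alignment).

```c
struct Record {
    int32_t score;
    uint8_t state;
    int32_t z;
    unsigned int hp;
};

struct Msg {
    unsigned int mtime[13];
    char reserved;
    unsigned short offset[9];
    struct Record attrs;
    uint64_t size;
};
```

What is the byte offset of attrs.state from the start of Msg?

76

Record: @0: score [4B, align 4] → 4; @4: state [1B, align 1] → 5; +3 pad (align 4); @8: z [4B, align 4] → 12; @12: hp [4B, align 4] → 16; size 16, align 4
@0: mtime [52B, align 4] → 52
@52: reserved [1B, align 1] → 53
+1 pad (align 2)
@54: offset [18B, align 2] → 72
@72: attrs [16B, align 4] → 88
within Record: state at 4
72 + 4 = 76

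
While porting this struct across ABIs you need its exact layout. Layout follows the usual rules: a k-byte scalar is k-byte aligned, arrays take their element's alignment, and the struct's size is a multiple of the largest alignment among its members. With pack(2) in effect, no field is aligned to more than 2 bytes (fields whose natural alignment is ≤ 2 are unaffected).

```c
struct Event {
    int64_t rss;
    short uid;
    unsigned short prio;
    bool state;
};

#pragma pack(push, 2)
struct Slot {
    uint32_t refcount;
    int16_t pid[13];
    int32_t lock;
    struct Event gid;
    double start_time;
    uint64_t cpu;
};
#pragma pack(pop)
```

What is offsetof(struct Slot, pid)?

Event: rss at 0 (size 8, align 8) → ends 8; uid at 8 (size 2, align 2) → ends 10; prio at 10 (size 2, align 2) → ends 12; state at 12 (size 1, align 1) → ends 13; tail pad 3 to reach multiple of 8; total 16 bytes, alignment 8
refcount at 0 (size 4, align 2) → ends 4
pid at 4 (size 26, align 2) → ends 30

4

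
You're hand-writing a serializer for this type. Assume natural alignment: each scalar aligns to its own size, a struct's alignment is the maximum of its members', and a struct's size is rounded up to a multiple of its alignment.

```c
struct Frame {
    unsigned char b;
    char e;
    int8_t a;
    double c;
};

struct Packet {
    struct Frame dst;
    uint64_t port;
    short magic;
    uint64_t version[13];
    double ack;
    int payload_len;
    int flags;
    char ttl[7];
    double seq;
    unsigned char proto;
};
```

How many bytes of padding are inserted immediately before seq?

1

Frame: @0: b [1B, align 1] → 1; @1: e [1B, align 1] → 2; @2: a [1B, align 1] → 3; +5 pad (align 8); @8: c [8B, align 8] → 16; size 16, align 8
@0: dst [16B, align 8] → 16
@16: port [8B, align 8] → 24
@24: magic [2B, align 2] → 26
+6 pad (align 8)
@32: version [104B, align 8] → 136
@136: ack [8B, align 8] → 144
@144: payload_len [4B, align 4] → 148
@148: flags [4B, align 4] → 152
@152: ttl [7B, align 1] → 159
+1 pad (align 8)
@160: seq [8B, align 8] → 168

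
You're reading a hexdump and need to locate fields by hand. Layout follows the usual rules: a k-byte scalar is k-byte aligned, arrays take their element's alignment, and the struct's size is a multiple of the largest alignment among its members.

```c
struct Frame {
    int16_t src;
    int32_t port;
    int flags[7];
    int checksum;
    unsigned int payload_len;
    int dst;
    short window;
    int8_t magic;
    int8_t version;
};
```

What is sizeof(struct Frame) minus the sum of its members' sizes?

@0: src [2B, align 2] → 2
+2 pad (align 4)
@4: port [4B, align 4] → 8
@8: flags [28B, align 4] → 36
@36: checksum [4B, align 4] → 40
@40: payload_len [4B, align 4] → 44
@44: dst [4B, align 4] → 48
@48: window [2B, align 2] → 50
@50: magic [1B, align 1] → 51
@51: version [1B, align 1] → 52
size 52, align 4
data bytes 50, size 52 → padding 2

2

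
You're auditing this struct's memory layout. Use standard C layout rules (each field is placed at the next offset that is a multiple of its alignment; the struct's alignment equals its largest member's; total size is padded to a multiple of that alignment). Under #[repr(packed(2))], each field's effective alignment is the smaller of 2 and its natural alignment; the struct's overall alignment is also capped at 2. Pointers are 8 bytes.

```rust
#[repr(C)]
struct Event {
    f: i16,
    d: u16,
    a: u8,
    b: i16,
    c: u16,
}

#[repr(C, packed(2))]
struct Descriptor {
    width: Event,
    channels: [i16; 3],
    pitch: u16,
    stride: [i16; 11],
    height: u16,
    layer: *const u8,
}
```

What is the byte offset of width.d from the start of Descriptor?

2

Event: @0: f [2B, align 2] → 2; @2: d [2B, align 2] → 4; @4: a [1B, align 1] → 5; +1 pad (align 2); @6: b [2B, align 2] → 8; @8: c [2B, align 2] → 10; size 10, align 2
@0: width [10B, align 2] → 10
within Event: d at 2
0 + 2 = 2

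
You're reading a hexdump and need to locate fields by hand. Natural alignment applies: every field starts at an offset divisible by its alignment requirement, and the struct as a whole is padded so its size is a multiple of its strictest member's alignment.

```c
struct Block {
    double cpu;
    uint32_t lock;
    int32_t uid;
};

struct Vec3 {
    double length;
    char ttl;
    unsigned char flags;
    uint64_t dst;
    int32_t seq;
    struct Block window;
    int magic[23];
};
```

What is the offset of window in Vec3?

32

Block: 0..8  cpu  (8B, 8-aligned); 8..12  lock  (4B, 4-aligned); 12..16  uid  (4B, 4-aligned); sizeof = 16, alignof = 8
0..8  length  (8B, 8-aligned)
8..9  ttl  (1B, 1-aligned)
9..10  flags  (1B, 1-aligned)
10..16  -- padding (6B)
16..24  dst  (8B, 8-aligned)
24..28  seq  (4B, 4-aligned)
28..32  -- padding (4B)
32..48  window  (16B, 8-aligned)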